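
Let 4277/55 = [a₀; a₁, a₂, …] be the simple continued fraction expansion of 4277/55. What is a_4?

4277 ÷ 55 → quotient 77, remainder 42
55 ÷ 42 → quotient 1, remainder 13
42 ÷ 13 → quotient 3, remainder 3
13 ÷ 3 → quotient 4, remainder 1
3 ÷ 1 → quotient 3, remainder 0

3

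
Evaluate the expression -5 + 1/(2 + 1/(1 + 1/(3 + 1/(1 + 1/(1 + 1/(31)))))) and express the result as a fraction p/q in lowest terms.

Start with 31.
1 + 1/(31/1) = 1 + 1/31 = 32/31
1 + 1/(32/31) = 1 + 31/32 = 63/32
3 + 1/(63/32) = 3 + 32/63 = 221/63
1 + 1/(221/63) = 1 + 63/221 = 284/221
2 + 1/(284/221) = 2 + 221/284 = 789/284
-5 + 1/(789/284) = -5 + 284/789 = -3661/789

-3661/789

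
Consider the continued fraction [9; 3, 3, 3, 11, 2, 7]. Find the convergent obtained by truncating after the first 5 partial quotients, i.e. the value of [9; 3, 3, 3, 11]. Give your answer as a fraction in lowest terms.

3470/373

a_0 = 9: 9/1
a_1 = 3: 28/3
a_2 = 3: 93/10
a_3 = 3: 307/33
a_4 = 11: 3470/373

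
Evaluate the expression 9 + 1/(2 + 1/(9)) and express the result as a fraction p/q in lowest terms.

a_0 = 9: 9/1
a_1 = 2: 19/2
a_2 = 9: 180/19

180/19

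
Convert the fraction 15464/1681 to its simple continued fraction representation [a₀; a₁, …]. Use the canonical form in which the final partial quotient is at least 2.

[9; 5, 55, 1, 5]

⌊15464/1681⌋ = 9, remainder 335
⌊1681/335⌋ = 5, remainder 6
⌊335/6⌋ = 55, remainder 5
⌊6/5⌋ = 1, remainder 1
⌊5/1⌋ = 5, remainder 0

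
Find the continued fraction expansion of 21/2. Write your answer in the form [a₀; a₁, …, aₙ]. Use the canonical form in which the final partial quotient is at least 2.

[10; 2]

Apply division with remainder until the remainder is 0:
21 ÷ 2 → quotient 10, remainder 1
2 ÷ 1 → quotient 2, remainder 0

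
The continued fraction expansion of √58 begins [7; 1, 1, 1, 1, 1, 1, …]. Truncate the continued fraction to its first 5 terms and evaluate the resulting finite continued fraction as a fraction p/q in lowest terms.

38/5

Work from the innermost term outward:
Start with 1.
1 + 1/(1/1) = 1 + 1/1 = 2/1
1 + 1/(2/1) = 1 + 1/2 = 3/2
1 + 1/(3/2) = 1 + 2/3 = 5/3
7 + 1/(5/3) = 7 + 3/5 = 38/5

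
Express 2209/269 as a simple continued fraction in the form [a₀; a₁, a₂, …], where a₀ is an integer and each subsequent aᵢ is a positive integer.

[8; 4, 1, 2, 1, 1, 3, 2]

2209 = 8·269 + 57, so a_0 = 8
269 = 4·57 + 41, so a_1 = 4
57 = 1·41 + 16, so a_2 = 1
41 = 2·16 + 9, so a_3 = 2
16 = 1·9 + 7, so a_4 = 1
9 = 1·7 + 2, so a_5 = 1
7 = 3·2 + 1, so a_6 = 3
2 = 2·1 + 0, so a_7 = 2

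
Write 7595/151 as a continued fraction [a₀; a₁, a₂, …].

[50; 3, 2, 1, 4, 3]

⌊7595/151⌋ = 50, remainder 45
⌊151/45⌋ = 3, remainder 16
⌊45/16⌋ = 2, remainder 13
⌊16/13⌋ = 1, remainder 3
⌊13/3⌋ = 4, remainder 1
⌊3/1⌋ = 3, remainder 0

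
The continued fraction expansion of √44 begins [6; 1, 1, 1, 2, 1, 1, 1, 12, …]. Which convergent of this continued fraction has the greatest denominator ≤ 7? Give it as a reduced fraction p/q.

20/3

a_0 = 6: 6/1  (≤ bound)
a_1 = 1: 7/1  (≤ bound)
a_2 = 1: 13/2  (≤ bound)
a_3 = 1: 20/3  (≤ bound)
a_4 = 2: 53/8  (> 7, stop)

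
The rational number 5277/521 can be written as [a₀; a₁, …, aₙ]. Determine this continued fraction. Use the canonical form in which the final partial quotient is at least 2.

[10; 7, 1, 3, 2, 7]

Repeatedly divide and take the remainder:
5277 = 10·521 + 67, so a_0 = 10
521 = 7·67 + 52, so a_1 = 7
67 = 1·52 + 15, so a_2 = 1
52 = 3·15 + 7, so a_3 = 3
15 = 2·7 + 1, so a_4 = 2
7 = 7·1 + 0, so a_5 = 7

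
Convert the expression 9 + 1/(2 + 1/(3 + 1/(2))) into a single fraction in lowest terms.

a_0 = 9: 9/1
a_1 = 2: 19/2
a_2 = 3: 66/7
a_3 = 2: 151/16

151/16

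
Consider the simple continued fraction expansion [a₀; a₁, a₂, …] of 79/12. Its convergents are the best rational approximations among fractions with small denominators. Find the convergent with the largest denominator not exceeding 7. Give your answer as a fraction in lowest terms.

a_0 = 6: 6/1  (≤ bound)
a_1 = 1: 7/1  (≤ bound)
a_2 = 1: 13/2  (≤ bound)
a_3 = 2: 33/5  (≤ bound)
a_4 = 2: 79/12  (> 7, stop)

33/5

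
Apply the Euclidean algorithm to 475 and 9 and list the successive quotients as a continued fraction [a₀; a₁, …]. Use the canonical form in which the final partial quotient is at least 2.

[52; 1, 3, 2]

475 = 52·9 + 7, so a_0 = 52
9 = 1·7 + 2, so a_1 = 1
7 = 3·2 + 1, so a_2 = 3
2 = 2·1 + 0, so a_3 = 2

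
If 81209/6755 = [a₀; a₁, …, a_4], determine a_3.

⌊81209/6755⌋ = 12, remainder 149
⌊6755/149⌋ = 45, remainder 50
⌊149/50⌋ = 2, remainder 49
⌊50/49⌋ = 1, remainder 1

1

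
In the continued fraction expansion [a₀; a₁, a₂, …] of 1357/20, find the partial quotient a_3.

1

Repeatedly divide and take the remainder:
⌊1357/20⌋ = 67, remainder 17
⌊20/17⌋ = 1, remainder 3
⌊17/3⌋ = 5, remainder 2
⌊3/2⌋ = 1, remainder 1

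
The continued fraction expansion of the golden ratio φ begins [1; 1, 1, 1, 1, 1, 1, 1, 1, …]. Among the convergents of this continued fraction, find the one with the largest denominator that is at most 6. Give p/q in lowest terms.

a_0 = 1: 1/1  (≤ bound)
a_1 = 1: 2/1  (≤ bound)
a_2 = 1: 3/2  (≤ bound)
a_3 = 1: 5/3  (≤ bound)
a_4 = 1: 8/5  (≤ bound)
a_5 = 1: 13/8  (> 6, stop)

8/5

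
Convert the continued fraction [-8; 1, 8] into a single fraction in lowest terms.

Work from the innermost term outward:
Start with 8.
1 + 1/(8/1) = 1 + 1/8 = 9/8
-8 + 1/(9/8) = -8 + 8/9 = -64/9

-64/9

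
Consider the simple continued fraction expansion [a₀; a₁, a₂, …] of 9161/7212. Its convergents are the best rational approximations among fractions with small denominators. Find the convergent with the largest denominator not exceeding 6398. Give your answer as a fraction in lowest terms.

1302/1025

List convergents until the denominator exceeds the bound:
a_0 = 1: 1/1  (≤ bound)
a_1 = 3: 4/3  (≤ bound)
a_2 = 1: 5/4  (≤ bound)
a_3 = 2: 14/11  (≤ bound)
a_4 = 2: 33/26  (≤ bound)
a_5 = 1: 47/37  (≤ bound)
a_6 = 27: 1302/1025  (≤ bound)
a_7 = 7: 9161/7212  (> 6398, stop)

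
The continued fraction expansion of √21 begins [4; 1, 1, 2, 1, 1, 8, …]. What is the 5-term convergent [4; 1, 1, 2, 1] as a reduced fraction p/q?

Start with 1.
2 + 1/(1/1) = 2 + 1/1 = 3/1
1 + 1/(3/1) = 1 + 1/3 = 4/3
1 + 1/(4/3) = 1 + 3/4 = 7/4
4 + 1/(7/4) = 4 + 4/7 = 32/7

32/7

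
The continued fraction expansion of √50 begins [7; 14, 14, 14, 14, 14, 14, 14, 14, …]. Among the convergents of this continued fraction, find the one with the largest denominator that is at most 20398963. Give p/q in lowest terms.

54608393/7722793

List convergents until the denominator exceeds the bound:
a_0 = 7: 7/1  (≤ bound)
a_1 = 14: 99/14  (≤ bound)
a_2 = 14: 1393/197  (≤ bound)
a_3 = 14: 19601/2772  (≤ bound)
a_4 = 14: 275807/39005  (≤ bound)
a_5 = 14: 3880899/548842  (≤ bound)
a_6 = 14: 54608393/7722793  (≤ bound)
a_7 = 14: 768398401/108667944  (> 20398963, stop)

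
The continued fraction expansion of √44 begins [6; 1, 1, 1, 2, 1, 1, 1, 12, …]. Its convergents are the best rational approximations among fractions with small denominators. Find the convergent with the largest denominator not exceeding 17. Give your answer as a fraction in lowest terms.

a_0 = 6: 6/1  (≤ bound)
a_1 = 1: 7/1  (≤ bound)
a_2 = 1: 13/2  (≤ bound)
a_3 = 1: 20/3  (≤ bound)
a_4 = 2: 53/8  (≤ bound)
a_5 = 1: 73/11  (≤ bound)
a_6 = 1: 126/19  (> 17, stop)

73/11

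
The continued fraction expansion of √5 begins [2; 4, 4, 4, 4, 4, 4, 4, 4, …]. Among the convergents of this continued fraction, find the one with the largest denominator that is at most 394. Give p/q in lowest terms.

a_0 = 2: 2/1  (≤ bound)
a_1 = 4: 9/4  (≤ bound)
a_2 = 4: 38/17  (≤ bound)
a_3 = 4: 161/72  (≤ bound)
a_4 = 4: 682/305  (≤ bound)
a_5 = 4: 2889/1292  (> 394, stop)

682/305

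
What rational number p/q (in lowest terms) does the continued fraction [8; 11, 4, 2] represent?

a_0 = 8: 8/1
a_1 = 11: 89/11
a_2 = 4: 364/45
a_3 = 2: 817/101

817/101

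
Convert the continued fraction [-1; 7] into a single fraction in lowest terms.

Start with 7.
-1 + 1/(7/1) = -1 + 1/7 = -6/7

-6/7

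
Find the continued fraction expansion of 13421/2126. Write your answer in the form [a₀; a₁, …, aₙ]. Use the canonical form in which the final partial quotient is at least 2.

13421 = 6·2126 + 665, so a_0 = 6
2126 = 3·665 + 131, so a_1 = 3
665 = 5·131 + 10, so a_2 = 5
131 = 13·10 + 1, so a_3 = 13
10 = 10·1 + 0, so a_4 = 10

[6; 3, 5, 13, 10]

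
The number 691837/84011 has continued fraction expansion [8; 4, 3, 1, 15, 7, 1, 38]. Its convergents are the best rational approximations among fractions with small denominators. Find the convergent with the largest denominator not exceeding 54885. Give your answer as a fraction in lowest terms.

17796/2161

List convergents until the denominator exceeds the bound:
a_0 = 8: 8/1  (≤ bound)
a_1 = 4: 33/4  (≤ bound)
a_2 = 3: 107/13  (≤ bound)
a_3 = 1: 140/17  (≤ bound)
a_4 = 15: 2207/268  (≤ bound)
a_5 = 7: 15589/1893  (≤ bound)
a_6 = 1: 17796/2161  (≤ bound)
a_7 = 38: 691837/84011  (> 54885, stop)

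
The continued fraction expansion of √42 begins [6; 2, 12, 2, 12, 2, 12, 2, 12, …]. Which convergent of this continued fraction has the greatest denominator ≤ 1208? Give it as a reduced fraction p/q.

4206/649

List convergents until the denominator exceeds the bound:
a_0 = 6: 6/1  (≤ bound)
a_1 = 2: 13/2  (≤ bound)
a_2 = 12: 162/25  (≤ bound)
a_3 = 2: 337/52  (≤ bound)
a_4 = 12: 4206/649  (≤ bound)
a_5 = 2: 8749/1350  (> 1208, stop)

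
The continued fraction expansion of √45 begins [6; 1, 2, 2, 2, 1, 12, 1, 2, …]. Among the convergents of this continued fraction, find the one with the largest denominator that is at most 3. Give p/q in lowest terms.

a_0 = 6: 6/1  (≤ bound)
a_1 = 1: 7/1  (≤ bound)
a_2 = 2: 20/3  (≤ bound)
a_3 = 2: 47/7  (> 3, stop)

20/3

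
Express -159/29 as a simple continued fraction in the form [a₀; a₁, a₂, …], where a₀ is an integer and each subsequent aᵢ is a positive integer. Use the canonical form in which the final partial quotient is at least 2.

[-6; 1, 1, 14]

Repeatedly divide and take the remainder:
-159 ÷ 29 → quotient -6, remainder 15
29 ÷ 15 → quotient 1, remainder 14
15 ÷ 14 → quotient 1, remainder 1
14 ÷ 1 → quotient 14, remainder 0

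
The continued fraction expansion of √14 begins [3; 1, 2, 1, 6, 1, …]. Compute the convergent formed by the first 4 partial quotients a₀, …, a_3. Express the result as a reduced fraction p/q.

Work from the innermost term outward:
Start with 1.
2 + 1/(1/1) = 2 + 1/1 = 3/1
1 + 1/(3/1) = 1 + 1/3 = 4/3
3 + 1/(4/3) = 3 + 3/4 = 15/4

15/4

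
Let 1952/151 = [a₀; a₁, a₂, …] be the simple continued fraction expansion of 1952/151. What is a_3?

1952 ÷ 151 → quotient 12, remainder 140
151 ÷ 140 → quotient 1, remainder 11
140 ÷ 11 → quotient 12, remainder 8
11 ÷ 8 → quotient 1, remainder 3

1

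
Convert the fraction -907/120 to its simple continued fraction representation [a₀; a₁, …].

[-8; 2, 3, 1, 3, 1, 2]

-907 ÷ 120 → quotient -8, remainder 53
120 ÷ 53 → quotient 2, remainder 14
53 ÷ 14 → quotient 3, remainder 11
14 ÷ 11 → quotient 1, remainder 3
11 ÷ 3 → quotient 3, remainder 2
3 ÷ 2 → quotient 1, remainder 1
2 ÷ 1 → quotient 2, remainder 0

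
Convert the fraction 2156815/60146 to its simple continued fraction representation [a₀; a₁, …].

[35; 1, 6, 7, 1, 33, 6, 5]

Run the Euclidean algorithm, recording each quotient:
2156815 = 35·60146 + 51705, so a_0 = 35
60146 = 1·51705 + 8441, so a_1 = 1
51705 = 6·8441 + 1059, so a_2 = 6
8441 = 7·1059 + 1028, so a_3 = 7
1059 = 1·1028 + 31, so a_4 = 1
1028 = 33·31 + 5, so a_5 = 33
31 = 6·5 + 1, so a_6 = 6
5 = 5·1 + 0, so a_7 = 5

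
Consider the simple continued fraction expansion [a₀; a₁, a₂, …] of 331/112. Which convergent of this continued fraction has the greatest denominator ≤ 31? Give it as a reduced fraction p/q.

List convergents until the denominator exceeds the bound:
a_0 = 2: 2/1  (≤ bound)
a_1 = 1: 3/1  (≤ bound)
a_2 = 21: 65/22  (≤ bound)
a_3 = 2: 133/45  (> 31, stop)

65/22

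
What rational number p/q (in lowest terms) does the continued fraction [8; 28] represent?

Starting at the tail and folding back:
Start with 28.
8 + 1/(28/1) = 8 + 1/28 = 225/28

225/28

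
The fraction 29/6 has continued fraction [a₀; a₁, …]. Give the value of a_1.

⌊29/6⌋ = 4, remainder 5
⌊6/5⌋ = 1, remainder 1

1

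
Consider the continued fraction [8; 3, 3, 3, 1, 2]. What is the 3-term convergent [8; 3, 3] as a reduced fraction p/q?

83/10

a_0 = 8: 8/1
a_1 = 3: 25/3
a_2 = 3: 83/10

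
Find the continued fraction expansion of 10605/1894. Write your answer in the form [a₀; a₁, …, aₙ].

[5; 1, 1, 2, 53, 1, 2, 2]

10605 = 5·1894 + 1135, so a_0 = 5
1894 = 1·1135 + 759, so a_1 = 1
1135 = 1·759 + 376, so a_2 = 1
759 = 2·376 + 7, so a_3 = 2
376 = 53·7 + 5, so a_4 = 53
7 = 1·5 + 2, so a_5 = 1
5 = 2·2 + 1, so a_6 = 2
2 = 2·1 + 0, so a_7 = 2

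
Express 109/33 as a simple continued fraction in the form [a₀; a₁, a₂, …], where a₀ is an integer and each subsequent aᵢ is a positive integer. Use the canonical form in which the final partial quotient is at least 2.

[3; 3, 3, 3]

109 ÷ 33 → quotient 3, remainder 10
33 ÷ 10 → quotient 3, remainder 3
10 ÷ 3 → quotient 3, remainder 1
3 ÷ 1 → quotient 3, remainder 0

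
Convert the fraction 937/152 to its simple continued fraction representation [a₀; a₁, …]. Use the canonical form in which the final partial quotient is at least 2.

Repeatedly divide and take the remainder:
937 = 6·152 + 25, so a_0 = 6
152 = 6·25 + 2, so a_1 = 6
25 = 12·2 + 1, so a_2 = 12
2 = 2·1 + 0, so a_3 = 2

[6; 6, 12, 2]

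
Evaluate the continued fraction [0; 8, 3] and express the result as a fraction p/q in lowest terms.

Start with 3.
8 + 1/(3/1) = 8 + 1/3 = 25/3
0 + 1/(25/3) = 0 + 3/25 = 3/25

3/25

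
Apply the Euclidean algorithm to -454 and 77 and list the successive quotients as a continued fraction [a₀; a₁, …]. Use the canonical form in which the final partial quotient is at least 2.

Run the Euclidean algorithm, recording each quotient:
-454 = -6·77 + 8, so a_0 = -6
77 = 9·8 + 5, so a_1 = 9
8 = 1·5 + 3, so a_2 = 1
5 = 1·3 + 2, so a_3 = 1
3 = 1·2 + 1, so a_4 = 1
2 = 2·1 + 0, so a_5 = 2

[-6; 9, 1, 1, 1, 2]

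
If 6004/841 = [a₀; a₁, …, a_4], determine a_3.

3

⌊6004/841⌋ = 7, remainder 117
⌊841/117⌋ = 7, remainder 22
⌊117/22⌋ = 5, remainder 7
⌊22/7⌋ = 3, remainder 1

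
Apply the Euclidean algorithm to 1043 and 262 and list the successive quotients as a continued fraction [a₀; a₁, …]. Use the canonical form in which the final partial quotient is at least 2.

[3; 1, 51, 2, 2]

1043 = 3·262 + 257, so a_0 = 3
262 = 1·257 + 5, so a_1 = 1
257 = 51·5 + 2, so a_2 = 51
5 = 2·2 + 1, so a_3 = 2
2 = 2·1 + 0, so a_4 = 2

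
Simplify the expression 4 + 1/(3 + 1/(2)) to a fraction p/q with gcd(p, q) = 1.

30/7

Start with 2.
3 + 1/(2/1) = 3 + 1/2 = 7/2
4 + 1/(7/2) = 4 + 2/7 = 30/7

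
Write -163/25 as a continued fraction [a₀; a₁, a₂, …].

[-7; 2, 12]

Run the Euclidean algorithm, recording each quotient:
-163 = -7·25 + 12, so a_0 = -7
25 = 2·12 + 1, so a_1 = 2
12 = 12·1 + 0, so a_2 = 12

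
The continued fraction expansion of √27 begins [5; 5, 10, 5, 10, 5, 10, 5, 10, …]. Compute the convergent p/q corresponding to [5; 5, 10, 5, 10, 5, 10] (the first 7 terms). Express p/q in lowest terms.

a_0 = 5: 5/1
a_1 = 5: 26/5
a_2 = 10: 265/51
a_3 = 5: 1351/260
a_4 = 10: 13775/2651
a_5 = 5: 70226/13515
a_6 = 10: 716035/137801

716035/137801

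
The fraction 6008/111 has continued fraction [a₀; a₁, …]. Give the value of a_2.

6008 = 54·111 + 14, so a_0 = 54
111 = 7·14 + 13, so a_1 = 7
14 = 1·13 + 1, so a_2 = 1

1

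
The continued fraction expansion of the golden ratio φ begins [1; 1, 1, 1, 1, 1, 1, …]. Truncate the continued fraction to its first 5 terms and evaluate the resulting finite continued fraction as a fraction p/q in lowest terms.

8/5

Build up convergents one term at a time:
a_0 = 1: 1/1
a_1 = 1: 2/1
a_2 = 1: 3/2
a_3 = 1: 5/3
a_4 = 1: 8/5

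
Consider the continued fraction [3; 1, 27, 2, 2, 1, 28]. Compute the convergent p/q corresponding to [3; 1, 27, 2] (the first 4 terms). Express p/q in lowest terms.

226/57

a_0 = 3: 3/1
a_1 = 1: 4/1
a_2 = 27: 111/28
a_3 = 2: 226/57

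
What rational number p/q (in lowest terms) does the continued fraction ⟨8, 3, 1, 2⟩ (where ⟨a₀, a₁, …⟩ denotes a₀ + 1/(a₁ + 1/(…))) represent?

91/11

Starting at the tail and folding back:
Start with 2.
1 + 1/(2/1) = 1 + 1/2 = 3/2
3 + 1/(3/2) = 3 + 2/3 = 11/3
8 + 1/(11/3) = 8 + 3/11 = 91/11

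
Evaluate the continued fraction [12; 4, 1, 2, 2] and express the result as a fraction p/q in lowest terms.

Start with 2.
2 + 1/(2/1) = 2 + 1/2 = 5/2
1 + 1/(5/2) = 1 + 2/5 = 7/5
4 + 1/(7/5) = 4 + 5/7 = 33/7
12 + 1/(33/7) = 12 + 7/33 = 403/33

403/33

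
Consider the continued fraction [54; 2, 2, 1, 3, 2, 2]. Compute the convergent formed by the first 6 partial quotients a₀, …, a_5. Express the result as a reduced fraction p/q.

3211/59

Collapse the nested fraction from the inside out:
Start with 2.
3 + 1/(2/1) = 3 + 1/2 = 7/2
1 + 1/(7/2) = 1 + 2/7 = 9/7
2 + 1/(9/7) = 2 + 7/9 = 25/9
2 + 1/(25/9) = 2 + 9/25 = 59/25
54 + 1/(59/25) = 54 + 25/59 = 3211/59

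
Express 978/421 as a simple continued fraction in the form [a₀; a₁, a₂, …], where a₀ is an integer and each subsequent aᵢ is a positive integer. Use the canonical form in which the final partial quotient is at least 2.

Run the Euclidean algorithm, recording each quotient:
⌊978/421⌋ = 2, remainder 136
⌊421/136⌋ = 3, remainder 13
⌊136/13⌋ = 10, remainder 6
⌊13/6⌋ = 2, remainder 1
⌊6/1⌋ = 6, remainder 0

[2; 3, 10, 2, 6]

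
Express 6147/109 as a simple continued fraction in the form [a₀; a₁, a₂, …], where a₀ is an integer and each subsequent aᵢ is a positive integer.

[56; 2, 1, 1, 6, 1, 2]

6147 ÷ 109 → quotient 56, remainder 43
109 ÷ 43 → quotient 2, remainder 23
43 ÷ 23 → quotient 1, remainder 20
23 ÷ 20 → quotient 1, remainder 3
20 ÷ 3 → quotient 6, remainder 2
3 ÷ 2 → quotient 1, remainder 1
2 ÷ 1 → quotient 2, remainder 0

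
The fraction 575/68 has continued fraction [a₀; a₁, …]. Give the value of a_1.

Apply division with remainder until the remainder is 0:
⌊575/68⌋ = 8, remainder 31
⌊68/31⌋ = 2, remainder 6

2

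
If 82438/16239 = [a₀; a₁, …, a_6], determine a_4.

1

⌊82438/16239⌋ = 5, remainder 1243
⌊16239/1243⌋ = 13, remainder 80
⌊1243/80⌋ = 15, remainder 43
⌊80/43⌋ = 1, remainder 37
⌊43/37⌋ = 1, remainder 6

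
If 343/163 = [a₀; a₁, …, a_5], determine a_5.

3

Apply division with remainder until the remainder is 0:
343 = 2·163 + 17, so a_0 = 2
163 = 9·17 + 10, so a_1 = 9
17 = 1·10 + 7, so a_2 = 1
10 = 1·7 + 3, so a_3 = 1
7 = 2·3 + 1, so a_4 = 2
3 = 3·1 + 0, so a_5 = 3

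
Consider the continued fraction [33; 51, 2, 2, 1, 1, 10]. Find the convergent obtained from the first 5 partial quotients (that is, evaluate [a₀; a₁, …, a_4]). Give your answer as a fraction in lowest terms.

Build up convergents one term at a time:
a_0 = 33: 33/1
a_1 = 51: 1684/51
a_2 = 2: 3401/103
a_3 = 2: 8486/257
a_4 = 1: 11887/360

11887/360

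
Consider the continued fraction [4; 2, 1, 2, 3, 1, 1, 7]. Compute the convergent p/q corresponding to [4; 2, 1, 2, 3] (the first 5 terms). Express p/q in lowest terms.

Start with 3.
2 + 1/(3/1) = 2 + 1/3 = 7/3
1 + 1/(7/3) = 1 + 3/7 = 10/7
2 + 1/(10/7) = 2 + 7/10 = 27/10
4 + 1/(27/10) = 4 + 10/27 = 118/27

118/27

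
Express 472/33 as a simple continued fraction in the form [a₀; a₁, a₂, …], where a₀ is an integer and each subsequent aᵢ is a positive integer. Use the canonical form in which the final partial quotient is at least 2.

472 = 14·33 + 10, so a_0 = 14
33 = 3·10 + 3, so a_1 = 3
10 = 3·3 + 1, so a_2 = 3
3 = 3·1 + 0, so a_3 = 3

[14; 3, 3, 3]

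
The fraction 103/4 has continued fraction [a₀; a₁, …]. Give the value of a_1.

103 = 25·4 + 3, so a_0 = 25
4 = 1·3 + 1, so a_1 = 1

1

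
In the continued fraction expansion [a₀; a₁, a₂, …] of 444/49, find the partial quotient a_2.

444 = 9·49 + 3, so a_0 = 9
49 = 16·3 + 1, so a_1 = 16
3 = 3·1 + 0, so a_2 = 3

3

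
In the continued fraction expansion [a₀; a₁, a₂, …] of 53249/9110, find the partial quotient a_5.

4

53249 ÷ 9110 → quotient 5, remainder 7699
9110 ÷ 7699 → quotient 1, remainder 1411
7699 ÷ 1411 → quotient 5, remainder 644
1411 ÷ 644 → quotient 2, remainder 123
644 ÷ 123 → quotient 5, remainder 29
123 ÷ 29 → quotient 4, remainder 7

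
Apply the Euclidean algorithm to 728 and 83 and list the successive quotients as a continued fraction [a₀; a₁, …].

728 ÷ 83 → quotient 8, remainder 64
83 ÷ 64 → quotient 1, remainder 19
64 ÷ 19 → quotient 3, remainder 7
19 ÷ 7 → quotient 2, remainder 5
7 ÷ 5 → quotient 1, remainder 2
5 ÷ 2 → quotient 2, remainder 1
2 ÷ 1 → quotient 2, remainder 0

[8; 1, 3, 2, 1, 2, 2]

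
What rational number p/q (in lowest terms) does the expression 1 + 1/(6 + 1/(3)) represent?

Start with 3.
6 + 1/(3/1) = 6 + 1/3 = 19/3
1 + 1/(19/3) = 1 + 3/19 = 22/19

22/19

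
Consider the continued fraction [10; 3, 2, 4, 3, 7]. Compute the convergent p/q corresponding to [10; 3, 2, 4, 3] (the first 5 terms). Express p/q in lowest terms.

Start with 3.
4 + 1/(3/1) = 4 + 1/3 = 13/3
2 + 1/(13/3) = 2 + 3/13 = 29/13
3 + 1/(29/13) = 3 + 13/29 = 100/29
10 + 1/(100/29) = 10 + 29/100 = 1029/100

1029/100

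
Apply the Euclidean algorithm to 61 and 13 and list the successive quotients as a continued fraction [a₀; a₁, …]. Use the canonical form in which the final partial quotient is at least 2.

[4; 1, 2, 4]

61 ÷ 13 → quotient 4, remainder 9
13 ÷ 9 → quotient 1, remainder 4
9 ÷ 4 → quotient 2, remainder 1
4 ÷ 1 → quotient 4, remainder 0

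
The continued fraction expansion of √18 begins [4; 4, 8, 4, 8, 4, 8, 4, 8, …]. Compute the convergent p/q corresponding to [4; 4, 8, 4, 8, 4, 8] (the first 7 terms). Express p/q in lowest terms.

Start with 8.
4 + 1/(8/1) = 4 + 1/8 = 33/8
8 + 1/(33/8) = 8 + 8/33 = 272/33
4 + 1/(272/33) = 4 + 33/272 = 1121/272
8 + 1/(1121/272) = 8 + 272/1121 = 9240/1121
4 + 1/(9240/1121) = 4 + 1121/9240 = 38081/9240
4 + 1/(38081/9240) = 4 + 9240/38081 = 161564/38081

161564/38081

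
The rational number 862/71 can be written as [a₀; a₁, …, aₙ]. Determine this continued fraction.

[12; 7, 10]

Run the Euclidean algorithm, recording each quotient:
862 = 12·71 + 10, so a_0 = 12
71 = 7·10 + 1, so a_1 = 7
10 = 10·1 + 0, so a_2 = 10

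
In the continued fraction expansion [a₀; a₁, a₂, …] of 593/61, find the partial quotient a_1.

1

Apply division with remainder until the remainder is 0:
⌊593/61⌋ = 9, remainder 44
⌊61/44⌋ = 1, remainder 17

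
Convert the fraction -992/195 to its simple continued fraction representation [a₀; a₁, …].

Apply division with remainder until the remainder is 0:
⌊-992/195⌋ = -6, remainder 178
⌊195/178⌋ = 1, remainder 17
⌊178/17⌋ = 10, remainder 8
⌊17/8⌋ = 2, remainder 1
⌊8/1⌋ = 8, remainder 0

[-6; 1, 10, 2, 8]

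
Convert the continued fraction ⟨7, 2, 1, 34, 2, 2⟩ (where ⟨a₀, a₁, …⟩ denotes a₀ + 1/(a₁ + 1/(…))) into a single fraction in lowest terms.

3859/526

Work from the innermost term outward:
Start with 2.
2 + 1/(2/1) = 2 + 1/2 = 5/2
34 + 1/(5/2) = 34 + 2/5 = 172/5
1 + 1/(172/5) = 1 + 5/172 = 177/172
2 + 1/(177/172) = 2 + 172/177 = 526/177
7 + 1/(526/177) = 7 + 177/526 = 3859/526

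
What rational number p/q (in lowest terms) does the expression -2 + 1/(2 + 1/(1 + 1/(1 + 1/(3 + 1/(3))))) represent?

-95/59

Work from the innermost term outward:
Start with 3.
3 + 1/(3/1) = 3 + 1/3 = 10/3
1 + 1/(10/3) = 1 + 3/10 = 13/10
1 + 1/(13/10) = 1 + 10/13 = 23/13
2 + 1/(23/13) = 2 + 13/23 = 59/23
-2 + 1/(59/23) = -2 + 23/59 = -95/59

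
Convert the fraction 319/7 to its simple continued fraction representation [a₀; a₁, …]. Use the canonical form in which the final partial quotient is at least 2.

[45; 1, 1, 3]

⌊319/7⌋ = 45, remainder 4
⌊7/4⌋ = 1, remainder 3
⌊4/3⌋ = 1, remainder 1
⌊3/1⌋ = 3, remainder 0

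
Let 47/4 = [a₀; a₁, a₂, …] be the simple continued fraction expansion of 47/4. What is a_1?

47 = 11·4 + 3, so a_0 = 11
4 = 1·3 + 1, so a_1 = 1

1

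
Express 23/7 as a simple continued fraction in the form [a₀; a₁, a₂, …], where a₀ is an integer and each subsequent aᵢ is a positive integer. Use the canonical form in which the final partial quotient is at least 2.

Repeatedly divide and take the remainder:
⌊23/7⌋ = 3, remainder 2
⌊7/2⌋ = 3, remainder 1
⌊2/1⌋ = 2, remainder 0

[3; 3, 2]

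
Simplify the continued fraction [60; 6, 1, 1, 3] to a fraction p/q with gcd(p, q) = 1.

2767/46

Compute successive convergents:
a_0 = 60: 60/1
a_1 = 6: 361/6
a_2 = 1: 421/7
a_3 = 1: 782/13
a_4 = 3: 2767/46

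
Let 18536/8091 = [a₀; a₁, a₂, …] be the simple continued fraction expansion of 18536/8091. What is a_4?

18536 ÷ 8091 → quotient 2, remainder 2354
8091 ÷ 2354 → quotient 3, remainder 1029
2354 ÷ 1029 → quotient 2, remainder 296
1029 ÷ 296 → quotient 3, remainder 141
296 ÷ 141 → quotient 2, remainder 14

2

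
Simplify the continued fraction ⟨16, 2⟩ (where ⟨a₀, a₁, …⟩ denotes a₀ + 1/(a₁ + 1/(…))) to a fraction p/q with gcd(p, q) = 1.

Start with 2.
16 + 1/(2/1) = 16 + 1/2 = 33/2

33/2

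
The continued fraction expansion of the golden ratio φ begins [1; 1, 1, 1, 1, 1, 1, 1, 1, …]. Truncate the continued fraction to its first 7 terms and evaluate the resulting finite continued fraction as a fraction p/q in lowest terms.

Starting at the tail and folding back:
Start with 1.
1 + 1/(1/1) = 1 + 1/1 = 2/1
1 + 1/(2/1) = 1 + 1/2 = 3/2
1 + 1/(3/2) = 1 + 2/3 = 5/3
1 + 1/(5/3) = 1 + 3/5 = 8/5
1 + 1/(8/5) = 1 + 5/8 = 13/8
1 + 1/(13/8) = 1 + 8/13 = 21/13

21/13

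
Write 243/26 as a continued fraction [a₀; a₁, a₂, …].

243 = 9·26 + 9, so a_0 = 9
26 = 2·9 + 8, so a_1 = 2
9 = 1·8 + 1, so a_2 = 1
8 = 8·1 + 0, so a_3 = 8

[9; 2, 1, 8]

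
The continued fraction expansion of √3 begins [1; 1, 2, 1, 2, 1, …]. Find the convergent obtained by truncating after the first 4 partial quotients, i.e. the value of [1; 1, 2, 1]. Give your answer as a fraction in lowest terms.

7/4

Start with 1.
2 + 1/(1/1) = 2 + 1/1 = 3/1
1 + 1/(3/1) = 1 + 1/3 = 4/3
1 + 1/(4/3) = 1 + 3/4 = 7/4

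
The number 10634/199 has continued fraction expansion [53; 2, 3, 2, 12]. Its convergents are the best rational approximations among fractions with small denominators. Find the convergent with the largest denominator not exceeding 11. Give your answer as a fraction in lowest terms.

List convergents until the denominator exceeds the bound:
a_0 = 53: 53/1  (≤ bound)
a_1 = 2: 107/2  (≤ bound)
a_2 = 3: 374/7  (≤ bound)
a_3 = 2: 855/16  (> 11, stop)

374/7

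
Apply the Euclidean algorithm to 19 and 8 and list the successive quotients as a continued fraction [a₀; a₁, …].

⌊19/8⌋ = 2, remainder 3
⌊8/3⌋ = 2, remainder 2
⌊3/2⌋ = 1, remainder 1
⌊2/1⌋ = 2, remainder 0

[2; 2, 1, 2]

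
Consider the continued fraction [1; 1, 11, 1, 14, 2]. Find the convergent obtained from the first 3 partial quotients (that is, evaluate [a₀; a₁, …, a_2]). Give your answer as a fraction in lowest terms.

Start with 11.
1 + 1/(11/1) = 1 + 1/11 = 12/11
1 + 1/(12/11) = 1 + 11/12 = 23/12

23/12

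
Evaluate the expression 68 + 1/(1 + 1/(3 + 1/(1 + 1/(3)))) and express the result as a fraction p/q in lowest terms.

Start with 3.
1 + 1/(3/1) = 1 + 1/3 = 4/3
3 + 1/(4/3) = 3 + 3/4 = 15/4
1 + 1/(15/4) = 1 + 4/15 = 19/15
68 + 1/(19/15) = 68 + 15/19 = 1307/19

1307/19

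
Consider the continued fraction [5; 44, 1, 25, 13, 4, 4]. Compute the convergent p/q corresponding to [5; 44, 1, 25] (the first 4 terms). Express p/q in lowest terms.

5871/1169

Start with 25.
1 + 1/(25/1) = 1 + 1/25 = 26/25
44 + 1/(26/25) = 44 + 25/26 = 1169/26
5 + 1/(1169/26) = 5 + 26/1169 = 5871/1169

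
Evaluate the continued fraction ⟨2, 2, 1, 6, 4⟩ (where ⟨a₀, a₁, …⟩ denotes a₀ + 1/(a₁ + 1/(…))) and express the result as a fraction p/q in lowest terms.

195/83

a_0 = 2: 2/1
a_1 = 2: 5/2
a_2 = 1: 7/3
a_3 = 6: 47/20
a_4 = 4: 195/83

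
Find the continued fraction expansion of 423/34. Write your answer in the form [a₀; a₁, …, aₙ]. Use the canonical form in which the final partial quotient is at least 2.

[12; 2, 3, 1, 3]

⌊423/34⌋ = 12, remainder 15
⌊34/15⌋ = 2, remainder 4
⌊15/4⌋ = 3, remainder 3
⌊4/3⌋ = 1, remainder 1
⌊3/1⌋ = 3, remainder 0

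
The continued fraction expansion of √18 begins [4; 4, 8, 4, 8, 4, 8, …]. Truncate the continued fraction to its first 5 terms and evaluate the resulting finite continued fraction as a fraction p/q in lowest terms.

4756/1121

Work from the innermost term outward:
Start with 8.
4 + 1/(8/1) = 4 + 1/8 = 33/8
8 + 1/(33/8) = 8 + 8/33 = 272/33
4 + 1/(272/33) = 4 + 33/272 = 1121/272
4 + 1/(1121/272) = 4 + 272/1121 = 4756/1121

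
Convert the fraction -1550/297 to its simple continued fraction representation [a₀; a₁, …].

-1550 = -6·297 + 232, so a_0 = -6
297 = 1·232 + 65, so a_1 = 1
232 = 3·65 + 37, so a_2 = 3
65 = 1·37 + 28, so a_3 = 1
37 = 1·28 + 9, so a_4 = 1
28 = 3·9 + 1, so a_5 = 3
9 = 9·1 + 0, so a_6 = 9

[-6; 1, 3, 1, 1, 3, 9]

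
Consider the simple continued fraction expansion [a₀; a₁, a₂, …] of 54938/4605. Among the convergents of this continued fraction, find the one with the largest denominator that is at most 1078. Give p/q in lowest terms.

12455/1044

a_0 = 11: 11/1  (≤ bound)
a_1 = 1: 12/1  (≤ bound)
a_2 = 13: 167/14  (≤ bound)
a_3 = 3: 513/43  (≤ bound)
a_4 = 3: 1706/143  (≤ bound)
a_5 = 7: 12455/1044  (≤ bound)
a_6 = 1: 14161/1187  (> 1078, stop)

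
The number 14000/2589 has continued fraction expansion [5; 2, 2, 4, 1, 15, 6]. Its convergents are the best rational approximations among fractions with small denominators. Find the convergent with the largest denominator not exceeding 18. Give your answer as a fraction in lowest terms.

27/5

List convergents until the denominator exceeds the bound:
a_0 = 5: 5/1  (≤ bound)
a_1 = 2: 11/2  (≤ bound)
a_2 = 2: 27/5  (≤ bound)
a_3 = 4: 119/22  (> 18, stop)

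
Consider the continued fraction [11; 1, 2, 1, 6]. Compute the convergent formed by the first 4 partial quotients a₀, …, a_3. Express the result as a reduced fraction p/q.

Starting at the tail and folding back:
Start with 1.
2 + 1/(1/1) = 2 + 1/1 = 3/1
1 + 1/(3/1) = 1 + 1/3 = 4/3
11 + 1/(4/3) = 11 + 3/4 = 47/4

47/4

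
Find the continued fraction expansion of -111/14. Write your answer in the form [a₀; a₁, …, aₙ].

Repeatedly divide and take the remainder:
-111 ÷ 14 → quotient -8, remainder 1
14 ÷ 1 → quotient 14, remainder 0

[-8; 14]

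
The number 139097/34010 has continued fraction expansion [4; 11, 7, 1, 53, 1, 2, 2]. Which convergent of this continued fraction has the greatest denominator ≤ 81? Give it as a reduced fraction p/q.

319/78

a_0 = 4: 4/1  (≤ bound)
a_1 = 11: 45/11  (≤ bound)
a_2 = 7: 319/78  (≤ bound)
a_3 = 1: 364/89  (> 81, stop)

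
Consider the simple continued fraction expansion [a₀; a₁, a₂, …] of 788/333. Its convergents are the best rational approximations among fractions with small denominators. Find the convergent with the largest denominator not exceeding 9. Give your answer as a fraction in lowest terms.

19/8

a_0 = 2: 2/1  (≤ bound)
a_1 = 2: 5/2  (≤ bound)
a_2 = 1: 7/3  (≤ bound)
a_3 = 2: 19/8  (≤ bound)
a_4 = 1: 26/11  (> 9, stop)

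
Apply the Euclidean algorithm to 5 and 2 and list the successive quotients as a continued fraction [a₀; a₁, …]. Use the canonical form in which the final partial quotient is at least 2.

Apply division with remainder until the remainder is 0:
5 ÷ 2 → quotient 2, remainder 1
2 ÷ 1 → quotient 2, remainder 0

[2; 2]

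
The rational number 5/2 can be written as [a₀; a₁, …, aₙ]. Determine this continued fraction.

Repeatedly divide and take the remainder:
5 = 2·2 + 1, so a_0 = 2
2 = 2·1 + 0, so a_1 = 2

[2; 2]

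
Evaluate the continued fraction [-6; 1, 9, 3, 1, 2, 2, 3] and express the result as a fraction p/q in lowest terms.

-4659/914

Compute successive convergents:
a_0 = -6: -6/1
a_1 = 1: -5/1
a_2 = 9: -51/10
a_3 = 3: -158/31
a_4 = 1: -209/41
a_5 = 2: -576/113
a_6 = 2: -1361/267
a_7 = 3: -4659/914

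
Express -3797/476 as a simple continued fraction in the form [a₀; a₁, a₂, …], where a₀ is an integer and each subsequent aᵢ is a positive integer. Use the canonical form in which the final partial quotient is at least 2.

-3797 ÷ 476 → quotient -8, remainder 11
476 ÷ 11 → quotient 43, remainder 3
11 ÷ 3 → quotient 3, remainder 2
3 ÷ 2 → quotient 1, remainder 1
2 ÷ 1 → quotient 2, remainder 0

[-8; 43, 3, 1, 2]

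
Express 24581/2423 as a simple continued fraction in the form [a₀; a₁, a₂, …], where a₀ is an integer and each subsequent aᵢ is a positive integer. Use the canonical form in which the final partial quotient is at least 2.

24581 ÷ 2423 → quotient 10, remainder 351
2423 ÷ 351 → quotient 6, remainder 317
351 ÷ 317 → quotient 1, remainder 34
317 ÷ 34 → quotient 9, remainder 11
34 ÷ 11 → quotient 3, remainder 1
11 ÷ 1 → quotient 11, remainder 0

[10; 6, 1, 9, 3, 11]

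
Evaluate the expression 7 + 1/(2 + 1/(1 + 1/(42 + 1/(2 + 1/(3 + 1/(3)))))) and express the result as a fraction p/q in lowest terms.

21817/2974

Collapse the nested fraction from the inside out:
Start with 3.
3 + 1/(3/1) = 3 + 1/3 = 10/3
2 + 1/(10/3) = 2 + 3/10 = 23/10
42 + 1/(23/10) = 42 + 10/23 = 976/23
1 + 1/(976/23) = 1 + 23/976 = 999/976
2 + 1/(999/976) = 2 + 976/999 = 2974/999
7 + 1/(2974/999) = 7 + 999/2974 = 21817/2974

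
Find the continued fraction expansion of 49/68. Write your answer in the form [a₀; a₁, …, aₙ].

49 = 0·68 + 49, so a_0 = 0
68 = 1·49 + 19, so a_1 = 1
49 = 2·19 + 11, so a_2 = 2
19 = 1·11 + 8, so a_3 = 1
11 = 1·8 + 3, so a_4 = 1
8 = 2·3 + 2, so a_5 = 2
3 = 1·2 + 1, so a_6 = 1
2 = 2·1 + 0, so a_7 = 2

[0; 1, 2, 1, 1, 2, 1, 2]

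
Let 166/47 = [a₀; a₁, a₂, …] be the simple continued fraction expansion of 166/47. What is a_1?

1

166 = 3·47 + 25, so a_0 = 3
47 = 1·25 + 22, so a_1 = 1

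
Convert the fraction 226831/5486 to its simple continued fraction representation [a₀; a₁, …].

Apply division with remainder until the remainder is 0:
226831 ÷ 5486 → quotient 41, remainder 1905
5486 ÷ 1905 → quotient 2, remainder 1676
1905 ÷ 1676 → quotient 1, remainder 229
1676 ÷ 229 → quotient 7, remainder 73
229 ÷ 73 → quotient 3, remainder 10
73 ÷ 10 → quotient 7, remainder 3
10 ÷ 3 → quotient 3, remainder 1
3 ÷ 1 → quotient 3, remainder 0

[41; 2, 1, 7, 3, 7, 3, 3]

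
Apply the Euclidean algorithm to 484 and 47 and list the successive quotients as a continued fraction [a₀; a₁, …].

[10; 3, 2, 1, 4]

484 ÷ 47 → quotient 10, remainder 14
47 ÷ 14 → quotient 3, remainder 5
14 ÷ 5 → quotient 2, remainder 4
5 ÷ 4 → quotient 1, remainder 1
4 ÷ 1 → quotient 4, remainder 0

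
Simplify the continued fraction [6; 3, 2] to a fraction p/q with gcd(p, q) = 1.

a_0 = 6: 6/1
a_1 = 3: 19/3
a_2 = 2: 44/7

44/7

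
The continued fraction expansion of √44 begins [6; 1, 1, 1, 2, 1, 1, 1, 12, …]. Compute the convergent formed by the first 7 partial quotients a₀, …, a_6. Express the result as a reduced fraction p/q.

126/19

Start with 1.
1 + 1/(1/1) = 1 + 1/1 = 2/1
2 + 1/(2/1) = 2 + 1/2 = 5/2
1 + 1/(5/2) = 1 + 2/5 = 7/5
1 + 1/(7/5) = 1 + 5/7 = 12/7
1 + 1/(12/7) = 1 + 7/12 = 19/12
6 + 1/(19/12) = 6 + 12/19 = 126/19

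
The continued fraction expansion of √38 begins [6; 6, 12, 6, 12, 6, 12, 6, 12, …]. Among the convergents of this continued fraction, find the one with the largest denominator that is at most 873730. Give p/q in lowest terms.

2463306/399601

a_0 = 6: 6/1  (≤ bound)
a_1 = 6: 37/6  (≤ bound)
a_2 = 12: 450/73  (≤ bound)
a_3 = 6: 2737/444  (≤ bound)
a_4 = 12: 33294/5401  (≤ bound)
a_5 = 6: 202501/32850  (≤ bound)
a_6 = 12: 2463306/399601  (≤ bound)
a_7 = 6: 14982337/2430456  (> 873730, stop)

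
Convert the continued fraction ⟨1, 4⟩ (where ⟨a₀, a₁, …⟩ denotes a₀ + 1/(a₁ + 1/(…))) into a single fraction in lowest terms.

Use the convergent recurrence hₖ = aₖ·hₖ₋₁ + hₖ₋₂ (and likewise for the denominators kₖ):
a_0 = 1: 1/1
a_1 = 4: 5/4

5/4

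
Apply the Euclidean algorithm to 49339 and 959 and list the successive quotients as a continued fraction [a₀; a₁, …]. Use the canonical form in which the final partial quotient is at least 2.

[51; 2, 4, 2, 1, 10, 3]

⌊49339/959⌋ = 51, remainder 430
⌊959/430⌋ = 2, remainder 99
⌊430/99⌋ = 4, remainder 34
⌊99/34⌋ = 2, remainder 31
⌊34/31⌋ = 1, remainder 3
⌊31/3⌋ = 10, remainder 1
⌊3/1⌋ = 3, remainder 0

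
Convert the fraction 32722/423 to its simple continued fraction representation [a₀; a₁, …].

⌊32722/423⌋ = 77, remainder 151
⌊423/151⌋ = 2, remainder 121
⌊151/121⌋ = 1, remainder 30
⌊121/30⌋ = 4, remainder 1
⌊30/1⌋ = 30, remainder 0

[77; 2, 1, 4, 30]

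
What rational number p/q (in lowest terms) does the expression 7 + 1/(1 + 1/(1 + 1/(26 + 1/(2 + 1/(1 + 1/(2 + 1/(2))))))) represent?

7667/1021

Start with 2.
2 + 1/(2/1) = 2 + 1/2 = 5/2
1 + 1/(5/2) = 1 + 2/5 = 7/5
2 + 1/(7/5) = 2 + 5/7 = 19/7
26 + 1/(19/7) = 26 + 7/19 = 501/19
1 + 1/(501/19) = 1 + 19/501 = 520/501
1 + 1/(520/501) = 1 + 501/520 = 1021/520
7 + 1/(1021/520) = 7 + 520/1021 = 7667/1021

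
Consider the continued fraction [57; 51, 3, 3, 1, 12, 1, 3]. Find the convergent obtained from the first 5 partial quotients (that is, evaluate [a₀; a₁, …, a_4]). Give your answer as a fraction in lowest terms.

38032/667

a_0 = 57: 57/1
a_1 = 51: 2908/51
a_2 = 3: 8781/154
a_3 = 3: 29251/513
a_4 = 1: 38032/667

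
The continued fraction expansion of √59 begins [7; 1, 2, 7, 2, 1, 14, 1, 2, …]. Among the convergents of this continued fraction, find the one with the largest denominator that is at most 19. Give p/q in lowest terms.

a_0 = 7: 7/1  (≤ bound)
a_1 = 1: 8/1  (≤ bound)
a_2 = 2: 23/3  (≤ bound)
a_3 = 7: 169/22  (> 19, stop)

23/3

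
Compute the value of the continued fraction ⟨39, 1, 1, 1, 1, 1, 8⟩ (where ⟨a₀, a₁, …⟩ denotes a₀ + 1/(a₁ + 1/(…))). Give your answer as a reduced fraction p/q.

2734/69

Compute successive convergents:
a_0 = 39: 39/1
a_1 = 1: 40/1
a_2 = 1: 79/2
a_3 = 1: 119/3
a_4 = 1: 198/5
a_5 = 1: 317/8
a_6 = 8: 2734/69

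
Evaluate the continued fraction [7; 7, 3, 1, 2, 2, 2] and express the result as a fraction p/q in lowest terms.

3269/458

Use the convergent recurrence hₖ = aₖ·hₖ₋₁ + hₖ₋₂ (and likewise for the denominators kₖ):
a_0 = 7: 7/1
a_1 = 7: 50/7
a_2 = 3: 157/22
a_3 = 1: 207/29
a_4 = 2: 571/80
a_5 = 2: 1349/189
a_6 = 2: 3269/458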